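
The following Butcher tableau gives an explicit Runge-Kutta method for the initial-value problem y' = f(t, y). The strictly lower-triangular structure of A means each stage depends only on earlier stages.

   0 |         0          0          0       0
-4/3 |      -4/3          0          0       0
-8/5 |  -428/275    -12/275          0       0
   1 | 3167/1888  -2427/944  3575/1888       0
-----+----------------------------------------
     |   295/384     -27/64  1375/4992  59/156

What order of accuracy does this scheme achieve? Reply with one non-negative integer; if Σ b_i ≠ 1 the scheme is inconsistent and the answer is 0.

b = (295/384, -27/64, 1375/4992, 59/156)
c = (0, -4/3, -8/5, 1)
Ac = (0, 0, 16/275, 47/118)
Σ b_i: 295/384·1 + (-27/64)·1 + 1375/4992·1 + 59/156·1 = 1 ✓
b·c: (-27/64)·(-4/3) + 1375/4992·(-8/5) + 59/156·1 = 1/2 ✓
b·c²: (-27/64)·16/9 + 1375/4992·64/25 + 59/156·1 = 1/3 ✓
b·Ac: 1375/4992·16/275 + 59/156·47/118 = 1/6 ✓
b·c³: (-27/64)·(-64/27) + 1375/4992·(-512/125) + 59/156·1 = 1/4 ✓
b·(c∘Ac): 1375/4992·(-128/1375) + 59/156·47/118 = 1/8 ✓
b·Ac²: 1375/4992·(-64/825) + 59/156·49/177 = 1/12 ✓
b·A²c: 59/156·13/118 = 1/24 ✓; 4 stages ⇒ order 4.

4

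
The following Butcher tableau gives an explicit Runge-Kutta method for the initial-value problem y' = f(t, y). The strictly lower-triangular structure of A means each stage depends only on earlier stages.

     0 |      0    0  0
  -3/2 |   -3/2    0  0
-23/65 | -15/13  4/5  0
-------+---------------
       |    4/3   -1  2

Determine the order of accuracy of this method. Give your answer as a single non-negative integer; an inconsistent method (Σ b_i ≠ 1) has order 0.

0

b = (4/3, -1, 2)
c = (0, -3/2, -23/65)
Ac = (0, 0, -6/5)
Σ b_i: 4/3·1 + (-1)·1 + 2·1 = 7/3 ≠ 1 ⇒ order 0.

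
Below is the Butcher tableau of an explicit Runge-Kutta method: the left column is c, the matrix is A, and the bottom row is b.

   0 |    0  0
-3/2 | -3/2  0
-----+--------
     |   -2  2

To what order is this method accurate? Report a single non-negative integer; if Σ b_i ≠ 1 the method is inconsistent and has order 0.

0

b = (-2, 2)
c = (0, -3/2)
Σ b_i: (-2)·1 + 2·1 = 0 ≠ 1 ⇒ order 0.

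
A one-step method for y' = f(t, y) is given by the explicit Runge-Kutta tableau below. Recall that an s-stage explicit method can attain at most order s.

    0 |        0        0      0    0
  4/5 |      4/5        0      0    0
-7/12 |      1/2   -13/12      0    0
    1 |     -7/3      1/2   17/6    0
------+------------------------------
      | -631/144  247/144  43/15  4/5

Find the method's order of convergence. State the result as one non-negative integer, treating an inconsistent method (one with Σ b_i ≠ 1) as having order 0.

2

b = (-631/144, 247/144, 43/15, 4/5)
c = (0, 4/5, -7/12, 1)
Ac = (0, 0, -13/15, -451/360)
Σ b_i: (-631/144)·1 + 247/144·1 + 43/15·1 + 4/5·1 = 1 ✓
b·c: 247/144·4/5 + 43/15·(-7/12) + 4/5·1 = 1/2 ✓
b·c²: 247/144·16/25 + 43/15·49/144 + 4/5·1 = 31031/10800 ≠ 1/3 ⇒ order 2.
b·Ac: 43/15·(-13/15) + 4/5·(-451/360) = -523/150 ≠ 1/6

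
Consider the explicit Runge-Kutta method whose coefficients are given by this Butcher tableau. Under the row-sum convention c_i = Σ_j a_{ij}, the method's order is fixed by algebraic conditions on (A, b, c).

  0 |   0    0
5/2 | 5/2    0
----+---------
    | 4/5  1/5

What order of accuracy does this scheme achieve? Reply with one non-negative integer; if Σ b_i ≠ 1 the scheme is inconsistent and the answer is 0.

b = (4/5, 1/5)
c = (0, 5/2)
Σ b_i: 4/5·1 + 1/5·1 = 1 ✓
b·c: 1/5·5/2 = 1/2 ✓; 2 stages ⇒ order 2.

2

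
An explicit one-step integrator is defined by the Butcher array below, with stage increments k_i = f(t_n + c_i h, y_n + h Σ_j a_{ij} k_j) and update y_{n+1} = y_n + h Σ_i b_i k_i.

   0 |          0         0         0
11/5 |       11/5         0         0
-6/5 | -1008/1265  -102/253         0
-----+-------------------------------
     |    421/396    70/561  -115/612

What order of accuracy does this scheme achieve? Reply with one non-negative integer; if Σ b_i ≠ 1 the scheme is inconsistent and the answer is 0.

b = (421/396, 70/561, -115/612)
c = (0, 11/5, -6/5)
Ac = (0, 0, -102/115)
Σ b_i: 421/396·1 + 70/561·1 + (-115/612)·1 = 1 ✓
b·c: 70/561·11/5 + (-115/612)·(-6/5) = 1/2 ✓
b·c²: 70/561·121/25 + (-115/612)·36/25 = 1/3 ✓
b·Ac: (-115/612)·(-102/115) = 1/6 ✓; 3 stages ⇒ order 3.

3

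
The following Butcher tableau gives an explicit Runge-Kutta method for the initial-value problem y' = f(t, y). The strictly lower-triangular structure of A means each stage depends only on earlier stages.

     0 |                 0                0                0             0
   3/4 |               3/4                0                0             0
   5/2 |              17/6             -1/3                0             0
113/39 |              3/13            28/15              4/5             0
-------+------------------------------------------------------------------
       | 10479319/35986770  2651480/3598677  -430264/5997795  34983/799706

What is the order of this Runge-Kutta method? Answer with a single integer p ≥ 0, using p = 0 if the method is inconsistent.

b = (10479319/35986770, 2651480/3598677, -430264/5997795, 34983/799706)
c = (0, 3/4, 5/2, 113/39)
Ac = (0, 0, -1/4, 17/5)
Σ b_i: 10479319/35986770·1 + 2651480/3598677·1 + (-430264/5997795)·1 + 34983/799706·1 = 1 ✓
b·c: 2651480/3598677·3/4 + (-430264/5997795)·5/2 + 34983/799706·113/39 = 1/2 ✓
b·c²: 2651480/3598677·9/16 + (-430264/5997795)·25/4 + 34983/799706·12769/1521 = 1/3 ✓
b·Ac: (-430264/5997795)·(-1/4) + 34983/799706·17/5 = 1/6 ✓
b·c³: 2651480/3598677·27/64 + (-430264/5997795)·125/8 + 34983/799706·1442897/59319 = 10562873/41584712 ≠ 1/4 ⇒ order 3.
b·(c∘Ac): (-430264/5997795)·(-5/8) + 34983/799706·1921/195 = 5707241/11995590 ≠ 1/8
b·Ac²: (-430264/5997795)·(-3/16) + 34983/799706·121/20 = 889615/3198824 ≠ 1/12
b·A²c: 34983/799706·(-1/5) = -34983/3998530 ≠ 1/24

3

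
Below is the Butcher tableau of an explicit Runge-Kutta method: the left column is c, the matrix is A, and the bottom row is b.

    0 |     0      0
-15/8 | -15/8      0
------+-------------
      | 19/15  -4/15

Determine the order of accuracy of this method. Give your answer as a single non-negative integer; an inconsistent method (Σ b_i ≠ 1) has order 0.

b = (19/15, -4/15)
c = (0, -15/8)
Σ b_i: 19/15·1 + (-4/15)·1 = 1 ✓
b·c: (-4/15)·(-15/8) = 1/2 ✓; 2 stages ⇒ order 2.

2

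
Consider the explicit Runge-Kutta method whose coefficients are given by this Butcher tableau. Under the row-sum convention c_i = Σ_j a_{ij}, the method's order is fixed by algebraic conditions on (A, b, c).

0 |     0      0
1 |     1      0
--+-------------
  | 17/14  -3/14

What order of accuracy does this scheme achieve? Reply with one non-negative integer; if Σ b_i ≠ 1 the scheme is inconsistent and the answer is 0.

1

b = (17/14, -3/14)
c = (0, 1)
Σ b_i: 17/14·1 + (-3/14)·1 = 1 ✓
b·c: (-3/14)·1 = -3/14 ≠ 1/2 ⇒ order 1.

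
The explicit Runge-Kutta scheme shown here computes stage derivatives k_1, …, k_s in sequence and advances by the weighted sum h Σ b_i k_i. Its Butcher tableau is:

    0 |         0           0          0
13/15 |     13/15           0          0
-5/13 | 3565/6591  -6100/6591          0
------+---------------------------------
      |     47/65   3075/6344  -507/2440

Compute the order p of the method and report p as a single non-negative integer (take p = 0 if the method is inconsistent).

3

b = (47/65, 3075/6344, -507/2440)
c = (0, 13/15, -5/13)
Ac = (0, 0, -1220/1521)
Σ b_i: 47/65·1 + 3075/6344·1 + (-507/2440)·1 = 1 ✓
b·c: 3075/6344·13/15 + (-507/2440)·(-5/13) = 1/2 ✓
b·c²: 3075/6344·169/225 + (-507/2440)·25/169 = 1/3 ✓
b·Ac: (-507/2440)·(-1220/1521) = 1/6 ✓; 3 stages ⇒ order 3.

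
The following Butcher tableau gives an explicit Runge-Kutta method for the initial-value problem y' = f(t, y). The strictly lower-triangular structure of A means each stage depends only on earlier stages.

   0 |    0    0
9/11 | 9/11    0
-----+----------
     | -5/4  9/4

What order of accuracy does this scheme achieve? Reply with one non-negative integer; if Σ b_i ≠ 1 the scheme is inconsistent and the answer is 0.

1

b = (-5/4, 9/4)
c = (0, 9/11)
Σ b_i: (-5/4)·1 + 9/4·1 = 1 ✓
b·c: 9/4·9/11 = 81/44 ≠ 1/2 ⇒ order 1.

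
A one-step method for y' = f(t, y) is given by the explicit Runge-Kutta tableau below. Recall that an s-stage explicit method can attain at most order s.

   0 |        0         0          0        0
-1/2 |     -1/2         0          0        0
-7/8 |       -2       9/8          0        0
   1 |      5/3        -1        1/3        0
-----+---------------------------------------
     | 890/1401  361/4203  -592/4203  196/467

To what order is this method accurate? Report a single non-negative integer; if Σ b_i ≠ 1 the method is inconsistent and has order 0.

3

b = (890/1401, 361/4203, -592/4203, 196/467)
c = (0, -1/2, -7/8, 1)
Ac = (0, 0, -9/16, 5/24)
Σ b_i: 890/1401·1 + 361/4203·1 + (-592/4203)·1 + 196/467·1 = 1 ✓
b·c: 361/4203·(-1/2) + (-592/4203)·(-7/8) + 196/467·1 = 1/2 ✓
b·c²: 361/4203·1/4 + (-592/4203)·49/64 + 196/467·1 = 1/3 ✓
b·Ac: (-592/4203)·(-9/16) + 196/467·5/24 = 1/6 ✓
b·c³: 361/4203·(-1/8) + (-592/4203)·(-343/512) + 196/467·1 = 22565/44832 ≠ 1/4 ⇒ order 3.
b·(c∘Ac): (-592/4203)·63/128 + 196/467·5/24 = 203/11208 ≠ 1/8
b·Ac²: (-592/4203)·9/32 + 196/467·1/192 = -839/22416 ≠ 1/12
b·A²c: 196/467·(-3/16) = -147/1868 ≠ 1/24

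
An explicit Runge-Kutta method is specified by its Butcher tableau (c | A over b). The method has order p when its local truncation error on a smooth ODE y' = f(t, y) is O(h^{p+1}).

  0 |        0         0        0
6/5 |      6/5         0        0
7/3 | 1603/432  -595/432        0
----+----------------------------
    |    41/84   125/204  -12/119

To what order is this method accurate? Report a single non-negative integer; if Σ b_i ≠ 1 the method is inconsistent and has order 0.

3

b = (41/84, 125/204, -12/119)
c = (0, 6/5, 7/3)
Ac = (0, 0, -119/72)
Σ b_i: 41/84·1 + 125/204·1 + (-12/119)·1 = 1 ✓
b·c: 125/204·6/5 + (-12/119)·7/3 = 1/2 ✓
b·c²: 125/204·36/25 + (-12/119)·49/9 = 1/3 ✓
b·Ac: (-12/119)·(-119/72) = 1/6 ✓; 3 stages ⇒ order 3.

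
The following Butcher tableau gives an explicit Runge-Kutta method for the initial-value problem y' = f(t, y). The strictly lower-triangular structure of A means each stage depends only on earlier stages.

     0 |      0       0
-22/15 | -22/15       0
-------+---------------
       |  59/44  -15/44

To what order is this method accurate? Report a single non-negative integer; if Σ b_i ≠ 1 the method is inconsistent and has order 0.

2

b = (59/44, -15/44)
c = (0, -22/15)
Σ b_i: 59/44·1 + (-15/44)·1 = 1 ✓
b·c: (-15/44)·(-22/15) = 1/2 ✓; 2 stages ⇒ order 2.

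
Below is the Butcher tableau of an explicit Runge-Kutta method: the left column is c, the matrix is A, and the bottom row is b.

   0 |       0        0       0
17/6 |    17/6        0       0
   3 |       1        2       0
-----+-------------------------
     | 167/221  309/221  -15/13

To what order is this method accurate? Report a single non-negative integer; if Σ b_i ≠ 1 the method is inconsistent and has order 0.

2

b = (167/221, 309/221, -15/13)
c = (0, 17/6, 3)
Ac = (0, 0, 17/3)
Σ b_i: 167/221·1 + 309/221·1 + (-15/13)·1 = 1 ✓
b·c: 309/221·17/6 + (-15/13)·3 = 1/2 ✓
b·c²: 309/221·289/36 + (-15/13)·9 = 131/156 ≠ 1/3 ⇒ order 2.
b·Ac: (-15/13)·17/3 = -85/13 ≠ 1/6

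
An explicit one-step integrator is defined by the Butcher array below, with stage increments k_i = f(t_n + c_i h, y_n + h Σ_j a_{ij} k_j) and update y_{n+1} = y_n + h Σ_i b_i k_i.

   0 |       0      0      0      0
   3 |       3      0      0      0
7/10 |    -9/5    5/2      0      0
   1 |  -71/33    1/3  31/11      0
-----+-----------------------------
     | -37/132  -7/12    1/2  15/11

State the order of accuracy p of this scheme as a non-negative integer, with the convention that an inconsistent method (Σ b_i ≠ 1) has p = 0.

b = (-37/132, -7/12, 1/2, 15/11)
c = (0, 3, 7/10, 1)
Ac = (0, 0, 15/2, 327/110)
Σ b_i: (-37/132)·1 + (-7/12)·1 + 1/2·1 + 15/11·1 = 1 ✓
b·c: (-7/12)·3 + 1/2·7/10 + 15/11·1 = -2/55 ≠ 1/2 ⇒ order 1.

1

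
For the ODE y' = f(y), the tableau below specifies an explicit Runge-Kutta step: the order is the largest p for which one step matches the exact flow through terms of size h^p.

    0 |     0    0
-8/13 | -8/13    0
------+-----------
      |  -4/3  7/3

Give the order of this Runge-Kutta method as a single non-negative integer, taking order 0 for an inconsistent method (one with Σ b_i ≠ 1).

1

b = (-4/3, 7/3)
c = (0, -8/13)
Σ b_i: (-4/3)·1 + 7/3·1 = 1 ✓
b·c: 7/3·(-8/13) = -56/39 ≠ 1/2 ⇒ order 1.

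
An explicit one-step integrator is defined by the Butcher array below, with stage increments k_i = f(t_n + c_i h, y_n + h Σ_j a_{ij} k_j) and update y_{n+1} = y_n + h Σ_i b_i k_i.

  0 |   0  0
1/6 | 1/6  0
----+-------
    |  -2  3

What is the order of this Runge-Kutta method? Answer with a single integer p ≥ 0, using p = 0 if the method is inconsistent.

b = (-2, 3)
c = (0, 1/6)
Σ b_i: (-2)·1 + 3·1 = 1 ✓
b·c: 3·1/6 = 1/2 ✓; 2 stages ⇒ order 2.

2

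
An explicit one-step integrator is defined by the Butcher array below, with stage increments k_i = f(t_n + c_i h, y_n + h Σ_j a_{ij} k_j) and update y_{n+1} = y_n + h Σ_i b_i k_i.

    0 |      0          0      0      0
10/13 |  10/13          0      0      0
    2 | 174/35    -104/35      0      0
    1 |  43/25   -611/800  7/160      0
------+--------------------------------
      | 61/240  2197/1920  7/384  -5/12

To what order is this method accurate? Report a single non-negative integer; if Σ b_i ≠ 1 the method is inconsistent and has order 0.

b = (61/240, 2197/1920, 7/384, -5/12)
c = (0, 10/13, 2, 1)
Ac = (0, 0, -16/7, -1/2)
Σ b_i: 61/240·1 + 2197/1920·1 + 7/384·1 + (-5/12)·1 = 1 ✓
b·c: 2197/1920·10/13 + 7/384·2 + (-5/12)·1 = 1/2 ✓
b·c²: 2197/1920·100/169 + 7/384·4 + (-5/12)·1 = 1/3 ✓
b·Ac: 7/384·(-16/7) + (-5/12)·(-1/2) = 1/6 ✓
b·c³: 2197/1920·1000/2197 + 7/384·8 + (-5/12)·1 = 1/4 ✓
b·(c∘Ac): 7/384·(-32/7) + (-5/12)·(-1/2) = 1/8 ✓
b·Ac²: 7/384·(-160/91) + (-5/12)·(-18/65) = 1/12 ✓
b·A²c: (-5/12)·(-1/10) = 1/24 ✓; 4 stages ⇒ order 4.

4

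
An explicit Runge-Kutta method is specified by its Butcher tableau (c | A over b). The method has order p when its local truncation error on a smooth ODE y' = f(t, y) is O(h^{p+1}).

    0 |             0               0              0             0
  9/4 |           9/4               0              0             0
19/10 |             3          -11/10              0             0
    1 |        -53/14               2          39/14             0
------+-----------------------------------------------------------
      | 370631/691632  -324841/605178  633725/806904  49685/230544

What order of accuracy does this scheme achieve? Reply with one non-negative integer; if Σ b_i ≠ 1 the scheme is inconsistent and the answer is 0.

b = (370631/691632, -324841/605178, 633725/806904, 49685/230544)
c = (0, 9/4, 19/10, 1)
Ac = (0, 0, -99/40, 1371/140)
Σ b_i: 370631/691632·1 + (-324841/605178)·1 + 633725/806904·1 + 49685/230544·1 = 1 ✓
b·c: (-324841/605178)·9/4 + 633725/806904·19/10 + 49685/230544·1 = 1/2 ✓
b·c²: (-324841/605178)·81/16 + 633725/806904·361/100 + 49685/230544·1 = 1/3 ✓
b·Ac: 633725/806904·(-99/40) + 49685/230544·1371/140 = 1/6 ✓
b·c³: (-324841/605178)·729/64 + 633725/806904·6859/1000 + 49685/230544·1 = -1572973/3073920 ≠ 1/4 ⇒ order 3.
b·(c∘Ac): 633725/806904·(-1881/400) + 49685/230544·1371/140 = -6811405/4303488 ≠ 1/8
b·Ac²: 633725/806904·(-891/160) + 49685/230544·14127/700 = -148999/6147840 ≠ 1/12
b·A²c: 49685/230544·(-3861/560) = -4262973/2868992 ≠ 1/24

3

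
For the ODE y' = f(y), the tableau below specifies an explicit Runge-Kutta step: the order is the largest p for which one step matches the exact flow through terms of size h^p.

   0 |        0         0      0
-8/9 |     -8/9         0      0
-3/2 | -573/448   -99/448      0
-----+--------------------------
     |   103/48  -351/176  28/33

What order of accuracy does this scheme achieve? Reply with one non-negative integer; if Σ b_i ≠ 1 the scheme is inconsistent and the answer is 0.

3

b = (103/48, -351/176, 28/33)
c = (0, -8/9, -3/2)
Ac = (0, 0, 11/56)
Σ b_i: 103/48·1 + (-351/176)·1 + 28/33·1 = 1 ✓
b·c: (-351/176)·(-8/9) + 28/33·(-3/2) = 1/2 ✓
b·c²: (-351/176)·64/81 + 28/33·9/4 = 1/3 ✓
b·Ac: 28/33·11/56 = 1/6 ✓; 3 stages ⇒ order 3.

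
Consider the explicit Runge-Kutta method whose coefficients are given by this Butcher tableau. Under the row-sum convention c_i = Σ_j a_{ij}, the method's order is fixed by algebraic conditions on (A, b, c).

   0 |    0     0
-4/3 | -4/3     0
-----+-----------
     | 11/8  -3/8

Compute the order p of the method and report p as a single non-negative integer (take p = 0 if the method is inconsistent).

b = (11/8, -3/8)
c = (0, -4/3)
Σ b_i: 11/8·1 + (-3/8)·1 = 1 ✓
b·c: (-3/8)·(-4/3) = 1/2 ✓; 2 stages ⇒ order 2.

2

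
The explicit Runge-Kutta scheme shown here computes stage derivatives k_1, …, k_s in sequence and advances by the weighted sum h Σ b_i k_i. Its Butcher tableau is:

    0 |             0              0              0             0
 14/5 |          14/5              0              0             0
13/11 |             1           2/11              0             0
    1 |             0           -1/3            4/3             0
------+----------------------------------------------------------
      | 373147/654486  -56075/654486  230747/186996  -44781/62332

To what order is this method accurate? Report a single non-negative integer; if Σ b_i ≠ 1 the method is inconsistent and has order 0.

3

b = (373147/654486, -56075/654486, 230747/186996, -44781/62332)
c = (0, 14/5, 13/11, 1)
Ac = (0, 0, 28/55, 106/165)
Σ b_i: 373147/654486·1 + (-56075/654486)·1 + 230747/186996·1 + (-44781/62332)·1 = 1 ✓
b·c: (-56075/654486)·14/5 + 230747/186996·13/11 + (-44781/62332)·1 = 1/2 ✓
b·c²: (-56075/654486)·196/25 + 230747/186996·169/121 + (-44781/62332)·1 = 1/3 ✓
b·Ac: 230747/186996·28/55 + (-44781/62332)·106/165 = 1/6 ✓
b·c³: (-56075/654486)·2744/125 + 230747/186996·2197/1331 + (-44781/62332)·1 = -964017/1714130 ≠ 1/4 ⇒ order 3.
b·(c∘Ac): 230747/186996·364/605 + (-44781/62332)·106/165 = 131311/467490 ≠ 1/8
b·Ac²: 230747/186996·392/275 + (-44781/62332)·(-2272/3025) = 5910038/2571195 ≠ 1/12
b·A²c: (-44781/62332)·112/165 = -37996/77915 ≠ 1/24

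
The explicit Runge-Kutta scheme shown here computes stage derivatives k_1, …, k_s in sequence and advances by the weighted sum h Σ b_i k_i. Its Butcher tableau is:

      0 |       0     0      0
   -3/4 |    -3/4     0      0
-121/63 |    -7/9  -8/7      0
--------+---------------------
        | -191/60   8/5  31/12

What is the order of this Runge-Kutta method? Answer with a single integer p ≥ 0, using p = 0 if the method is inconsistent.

b = (-191/60, 8/5, 31/12)
c = (0, -3/4, -121/63)
Ac = (0, 0, 6/7)
Σ b_i: (-191/60)·1 + 8/5·1 + 31/12·1 = 1 ✓
b·c: 8/5·(-3/4) + 31/12·(-121/63) = -23291/3780 ≠ 1/2 ⇒ order 1.

1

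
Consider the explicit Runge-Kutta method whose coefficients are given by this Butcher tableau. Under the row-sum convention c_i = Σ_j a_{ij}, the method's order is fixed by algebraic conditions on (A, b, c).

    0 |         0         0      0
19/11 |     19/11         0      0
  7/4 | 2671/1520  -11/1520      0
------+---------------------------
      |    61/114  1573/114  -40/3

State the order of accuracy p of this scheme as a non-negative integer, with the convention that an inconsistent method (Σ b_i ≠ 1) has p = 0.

3

b = (61/114, 1573/114, -40/3)
c = (0, 19/11, 7/4)
Ac = (0, 0, -1/80)
Σ b_i: 61/114·1 + 1573/114·1 + (-40/3)·1 = 1 ✓
b·c: 1573/114·19/11 + (-40/3)·7/4 = 1/2 ✓
b·c²: 1573/114·361/121 + (-40/3)·49/16 = 1/3 ✓
b·Ac: (-40/3)·(-1/80) = 1/6 ✓; 3 stages ⇒ order 3.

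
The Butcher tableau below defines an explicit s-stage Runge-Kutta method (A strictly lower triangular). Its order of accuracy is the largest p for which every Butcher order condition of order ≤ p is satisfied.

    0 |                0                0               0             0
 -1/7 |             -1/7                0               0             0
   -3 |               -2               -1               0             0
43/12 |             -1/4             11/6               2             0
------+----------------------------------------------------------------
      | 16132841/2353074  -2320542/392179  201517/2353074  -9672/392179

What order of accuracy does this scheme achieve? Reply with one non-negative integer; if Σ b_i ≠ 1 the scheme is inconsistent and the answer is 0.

3

b = (16132841/2353074, -2320542/392179, 201517/2353074, -9672/392179)
c = (0, -1/7, -3, 43/12)
Ac = (0, 0, 1/7, -263/42)
Σ b_i: 16132841/2353074·1 + (-2320542/392179)·1 + 201517/2353074·1 + (-9672/392179)·1 = 1 ✓
b·c: (-2320542/392179)·(-1/7) + 201517/2353074·(-3) + (-9672/392179)·43/12 = 1/2 ✓
b·c²: (-2320542/392179)·1/49 + 201517/2353074·9 + (-9672/392179)·1849/144 = 1/3 ✓
b·Ac: 201517/2353074·1/7 + (-9672/392179)·(-263/42) = 1/6 ✓
b·c³: (-2320542/392179)·(-1/343) + 201517/2353074·(-27) + (-9672/392179)·79507/1728 = -677920027/197658216 ≠ 1/4 ⇒ order 3.
b·(c∘Ac): 201517/2353074·(-3/7) + (-9672/392179)·(-11309/504) = 8510503/16471518 ≠ 1/8
b·Ac²: 201517/2353074·(-1/49) + (-9672/392179)·5303/294 = -7356019/16471518 ≠ 1/12
b·A²c: (-9672/392179)·2/7 = -19344/2745253 ≠ 1/24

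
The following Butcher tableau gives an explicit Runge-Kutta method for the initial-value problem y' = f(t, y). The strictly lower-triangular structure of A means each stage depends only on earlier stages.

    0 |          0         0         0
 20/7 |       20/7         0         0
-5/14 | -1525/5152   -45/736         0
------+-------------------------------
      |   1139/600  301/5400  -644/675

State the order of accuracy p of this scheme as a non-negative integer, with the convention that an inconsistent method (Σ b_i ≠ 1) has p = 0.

b = (1139/600, 301/5400, -644/675)
c = (0, 20/7, -5/14)
Ac = (0, 0, -225/1288)
Σ b_i: 1139/600·1 + 301/5400·1 + (-644/675)·1 = 1 ✓
b·c: 301/5400·20/7 + (-644/675)·(-5/14) = 1/2 ✓
b·c²: 301/5400·400/49 + (-644/675)·25/196 = 1/3 ✓
b·Ac: (-644/675)·(-225/1288) = 1/6 ✓; 3 stages ⇒ order 3.

3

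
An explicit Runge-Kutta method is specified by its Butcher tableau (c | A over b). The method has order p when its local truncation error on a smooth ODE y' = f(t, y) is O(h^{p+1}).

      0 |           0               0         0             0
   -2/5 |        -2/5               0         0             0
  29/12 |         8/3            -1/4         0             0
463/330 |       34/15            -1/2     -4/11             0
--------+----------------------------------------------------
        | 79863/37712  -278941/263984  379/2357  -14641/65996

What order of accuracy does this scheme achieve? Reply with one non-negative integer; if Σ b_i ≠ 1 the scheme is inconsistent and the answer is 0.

3

b = (79863/37712, -278941/263984, 379/2357, -14641/65996)
c = (0, -2/5, 29/12, 463/330)
Ac = (0, 0, 1/10, -112/165)
Σ b_i: 79863/37712·1 + (-278941/263984)·1 + 379/2357·1 + (-14641/65996)·1 = 1 ✓
b·c: (-278941/263984)·(-2/5) + 379/2357·29/12 + (-14641/65996)·463/330 = 1/2 ✓
b·c²: (-278941/263984)·4/25 + 379/2357·841/144 + (-14641/65996)·214369/108900 = 1/3 ✓
b·Ac: 379/2357·1/10 + (-14641/65996)·(-112/165) = 1/6 ✓
b·c³: (-278941/263984)·(-8/125) + 379/2357·24389/1728 + (-14641/65996)·99252847/35937000 = 58528043/33940800 ≠ 1/4 ⇒ order 3.
b·(c∘Ac): 379/2357·29/120 + (-14641/65996)·(-25928/27225) = 1061233/4242600 ≠ 1/8
b·Ac²: 379/2357·(-1/25) + (-14641/65996)·(-21817/9900) = 5731279/11879280 ≠ 1/12
b·A²c: (-14641/65996)·(-2/55) = 1331/164990 ≠ 1/24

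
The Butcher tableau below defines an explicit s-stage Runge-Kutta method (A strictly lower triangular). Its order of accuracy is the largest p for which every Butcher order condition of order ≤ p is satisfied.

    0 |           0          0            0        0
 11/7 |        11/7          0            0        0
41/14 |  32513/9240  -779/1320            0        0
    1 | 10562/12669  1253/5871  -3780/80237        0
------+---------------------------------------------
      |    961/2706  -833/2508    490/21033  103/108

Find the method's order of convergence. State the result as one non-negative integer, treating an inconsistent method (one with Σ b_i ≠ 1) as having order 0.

b = (961/2706, -833/2508, 490/21033, 103/108)
c = (0, 11/7, 41/14, 1)
Ac = (0, 0, -779/840, 61/309)
Σ b_i: 961/2706·1 + (-833/2508)·1 + 490/21033·1 + 103/108·1 = 1 ✓
b·c: (-833/2508)·11/7 + 490/21033·41/14 + 103/108·1 = 1/2 ✓
b·c²: (-833/2508)·121/49 + 490/21033·1681/196 + 103/108·1 = 1/3 ✓
b·Ac: 490/21033·(-779/840) + 103/108·61/309 = 1/6 ✓
b·c³: (-833/2508)·1331/343 + 490/21033·68921/2744 + 103/108·1 = 1/4 ✓
b·(c∘Ac): 490/21033·(-31939/11760) + 103/108·61/309 = 1/8 ✓
b·Ac²: 490/21033·(-8569/5880) + 103/108·38/309 = 1/12 ✓
b·A²c: 103/108·9/206 = 1/24 ✓; 4 stages ⇒ order 4.

4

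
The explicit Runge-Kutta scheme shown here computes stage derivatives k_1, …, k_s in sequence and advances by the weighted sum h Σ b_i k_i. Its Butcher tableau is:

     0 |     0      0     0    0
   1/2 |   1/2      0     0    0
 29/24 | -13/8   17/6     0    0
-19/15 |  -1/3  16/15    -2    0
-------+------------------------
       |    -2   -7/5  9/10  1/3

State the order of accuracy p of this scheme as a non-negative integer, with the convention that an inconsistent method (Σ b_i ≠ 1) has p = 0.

b = (-2, -7/5, 9/10, 1/3)
c = (0, 1/2, 29/24, -19/15)
Ac = (0, 0, 17/12, -113/60)
Σ b_i: (-2)·1 + (-7/5)·1 + 9/10·1 + 1/3·1 = -13/6 ≠ 1 ⇒ order 0.

0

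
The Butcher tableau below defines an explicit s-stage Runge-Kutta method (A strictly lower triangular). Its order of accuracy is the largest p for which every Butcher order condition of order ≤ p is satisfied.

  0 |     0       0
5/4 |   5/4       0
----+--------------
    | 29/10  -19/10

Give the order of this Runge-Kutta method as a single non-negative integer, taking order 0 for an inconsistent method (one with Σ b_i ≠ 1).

1

b = (29/10, -19/10)
c = (0, 5/4)
Σ b_i: 29/10·1 + (-19/10)·1 = 1 ✓
b·c: (-19/10)·5/4 = -19/8 ≠ 1/2 ⇒ order 1.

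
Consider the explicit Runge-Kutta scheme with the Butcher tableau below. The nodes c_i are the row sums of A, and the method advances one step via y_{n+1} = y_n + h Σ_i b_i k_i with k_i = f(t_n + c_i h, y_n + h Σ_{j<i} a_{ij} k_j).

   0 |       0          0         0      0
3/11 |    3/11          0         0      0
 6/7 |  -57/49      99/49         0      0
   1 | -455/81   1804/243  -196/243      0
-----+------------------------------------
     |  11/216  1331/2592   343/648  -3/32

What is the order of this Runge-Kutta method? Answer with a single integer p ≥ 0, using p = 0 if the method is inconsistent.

4

b = (11/216, 1331/2592, 343/648, -3/32)
c = (0, 3/11, 6/7, 1)
Ac = (0, 0, 27/49, 4/3)
Σ b_i: 11/216·1 + 1331/2592·1 + 343/648·1 + (-3/32)·1 = 1 ✓
b·c: 1331/2592·3/11 + 343/648·6/7 + (-3/32)·1 = 1/2 ✓
b·c²: 1331/2592·9/121 + 343/648·36/49 + (-3/32)·1 = 1/3 ✓
b·Ac: 343/648·27/49 + (-3/32)·4/3 = 1/6 ✓
b·c³: 1331/2592·27/1331 + 343/648·216/343 + (-3/32)·1 = 1/4 ✓
b·(c∘Ac): 343/648·162/343 + (-3/32)·4/3 = 1/8 ✓
b·Ac²: 343/648·81/539 + (-3/32)·(-4/99) = 1/12 ✓
b·A²c: (-3/32)·(-4/9) = 1/24 ✓; 4 stages ⇒ order 4.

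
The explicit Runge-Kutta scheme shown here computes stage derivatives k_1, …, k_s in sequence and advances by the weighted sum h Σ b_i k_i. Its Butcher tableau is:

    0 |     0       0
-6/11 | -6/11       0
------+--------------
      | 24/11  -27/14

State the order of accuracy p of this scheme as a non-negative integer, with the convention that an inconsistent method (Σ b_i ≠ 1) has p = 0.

0

b = (24/11, -27/14)
c = (0, -6/11)
Σ b_i: 24/11·1 + (-27/14)·1 = 39/154 ≠ 1 ⇒ order 0.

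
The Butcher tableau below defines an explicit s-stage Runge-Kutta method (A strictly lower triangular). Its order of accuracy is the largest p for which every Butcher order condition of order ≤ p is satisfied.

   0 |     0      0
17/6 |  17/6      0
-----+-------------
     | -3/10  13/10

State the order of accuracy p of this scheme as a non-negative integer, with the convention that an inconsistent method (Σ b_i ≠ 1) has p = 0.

b = (-3/10, 13/10)
c = (0, 17/6)
Σ b_i: (-3/10)·1 + 13/10·1 = 1 ✓
b·c: 13/10·17/6 = 221/60 ≠ 1/2 ⇒ order 1.

1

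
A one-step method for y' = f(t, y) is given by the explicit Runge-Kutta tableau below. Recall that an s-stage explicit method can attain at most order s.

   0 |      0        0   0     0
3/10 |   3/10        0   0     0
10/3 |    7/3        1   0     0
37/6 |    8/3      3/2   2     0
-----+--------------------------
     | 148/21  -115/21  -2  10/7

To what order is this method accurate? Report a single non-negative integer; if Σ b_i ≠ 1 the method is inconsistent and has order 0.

b = (148/21, -115/21, -2, 10/7)
c = (0, 3/10, 10/3, 37/6)
Ac = (0, 0, 3/10, 427/60)
Σ b_i: 148/21·1 + (-115/21)·1 + (-2)·1 + 10/7·1 = 1 ✓
b·c: (-115/21)·3/10 + (-2)·10/3 + 10/7·37/6 = 1/2 ✓
b·c²: (-115/21)·9/100 + (-2)·100/9 + 10/7·1369/36 = 39829/1260 ≠ 1/3 ⇒ order 2.
b·Ac: (-2)·3/10 + 10/7·427/60 = 287/30 ≠ 1/6

2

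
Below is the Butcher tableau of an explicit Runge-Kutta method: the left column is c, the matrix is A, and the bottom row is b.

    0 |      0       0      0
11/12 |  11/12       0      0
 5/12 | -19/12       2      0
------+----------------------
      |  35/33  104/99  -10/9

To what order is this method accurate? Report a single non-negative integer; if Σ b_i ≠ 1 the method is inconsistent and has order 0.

b = (35/33, 104/99, -10/9)
c = (0, 11/12, 5/12)
Ac = (0, 0, 11/6)
Σ b_i: 35/33·1 + 104/99·1 + (-10/9)·1 = 1 ✓
b·c: 104/99·11/12 + (-10/9)·5/12 = 1/2 ✓
b·c²: 104/99·121/144 + (-10/9)·25/144 = 149/216 ≠ 1/3 ⇒ order 2.
b·Ac: (-10/9)·11/6 = -55/27 ≠ 1/6

2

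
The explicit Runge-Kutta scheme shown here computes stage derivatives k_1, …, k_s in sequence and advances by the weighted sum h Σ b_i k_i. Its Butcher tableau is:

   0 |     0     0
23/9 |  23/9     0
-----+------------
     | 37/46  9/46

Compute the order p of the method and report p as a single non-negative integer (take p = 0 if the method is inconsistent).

2

b = (37/46, 9/46)
c = (0, 23/9)
Σ b_i: 37/46·1 + 9/46·1 = 1 ✓
b·c: 9/46·23/9 = 1/2 ✓; 2 stages ⇒ order 2.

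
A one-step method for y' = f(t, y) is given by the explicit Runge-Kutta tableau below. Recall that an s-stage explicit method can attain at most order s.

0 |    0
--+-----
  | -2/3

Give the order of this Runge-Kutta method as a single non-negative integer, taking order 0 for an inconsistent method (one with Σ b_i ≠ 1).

0

b = (-2/3)
c = (0)
Σ b_i: (-2/3)·1 = -2/3 ≠ 1 ⇒ order 0.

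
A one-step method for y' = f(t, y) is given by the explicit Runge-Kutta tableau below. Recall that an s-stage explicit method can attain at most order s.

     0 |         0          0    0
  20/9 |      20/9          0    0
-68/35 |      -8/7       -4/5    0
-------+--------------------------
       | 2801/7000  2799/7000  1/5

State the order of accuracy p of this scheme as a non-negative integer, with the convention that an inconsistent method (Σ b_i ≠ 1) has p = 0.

b = (2801/7000, 2799/7000, 1/5)
c = (0, 20/9, -68/35)
Ac = (0, 0, -16/9)
Σ b_i: 2801/7000·1 + 2799/7000·1 + 1/5·1 = 1 ✓
b·c: 2799/7000·20/9 + 1/5·(-68/35) = 1/2 ✓
b·c²: 2799/7000·400/81 + 1/5·4624/1225 = 150466/55125 ≠ 1/3 ⇒ order 2.
b·Ac: 1/5·(-16/9) = -16/45 ≠ 1/6

2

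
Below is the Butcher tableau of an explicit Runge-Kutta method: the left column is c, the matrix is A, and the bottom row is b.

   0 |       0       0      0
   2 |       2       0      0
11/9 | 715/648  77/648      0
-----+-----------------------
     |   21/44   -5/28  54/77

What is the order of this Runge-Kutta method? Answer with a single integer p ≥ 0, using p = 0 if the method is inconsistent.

b = (21/44, -5/28, 54/77)
c = (0, 2, 11/9)
Ac = (0, 0, 77/324)
Σ b_i: 21/44·1 + (-5/28)·1 + 54/77·1 = 1 ✓
b·c: (-5/28)·2 + 54/77·11/9 = 1/2 ✓
b·c²: (-5/28)·4 + 54/77·121/81 = 1/3 ✓
b·Ac: 54/77·77/324 = 1/6 ✓; 3 stages ⇒ order 3.

3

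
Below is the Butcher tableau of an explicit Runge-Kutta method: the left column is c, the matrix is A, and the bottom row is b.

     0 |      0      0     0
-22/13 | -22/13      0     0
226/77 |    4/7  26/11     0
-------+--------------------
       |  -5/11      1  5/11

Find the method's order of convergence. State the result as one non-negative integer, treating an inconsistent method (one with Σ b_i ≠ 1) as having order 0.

b = (-5/11, 1, 5/11)
c = (0, -22/13, 226/77)
Ac = (0, 0, -4)
Σ b_i: (-5/11)·1 + 1·1 + 5/11·1 = 1 ✓
b·c: 1·(-22/13) + 5/11·226/77 = -3944/11011 ≠ 1/2 ⇒ order 1.

1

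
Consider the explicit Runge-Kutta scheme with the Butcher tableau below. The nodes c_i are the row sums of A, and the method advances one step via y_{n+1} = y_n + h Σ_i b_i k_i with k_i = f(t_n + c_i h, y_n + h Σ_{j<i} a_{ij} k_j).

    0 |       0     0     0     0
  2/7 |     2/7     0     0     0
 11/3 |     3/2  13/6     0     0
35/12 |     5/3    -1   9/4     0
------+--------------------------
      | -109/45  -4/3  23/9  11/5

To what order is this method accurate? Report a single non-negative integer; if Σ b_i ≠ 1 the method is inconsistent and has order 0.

b = (-109/45, -4/3, 23/9, 11/5)
c = (0, 2/7, 11/3, 35/12)
Ac = (0, 0, 13/21, 223/28)
Σ b_i: (-109/45)·1 + (-4/3)·1 + 23/9·1 + 11/5·1 = 1 ✓
b·c: (-4/3)·2/7 + 23/9·11/3 + 11/5·35/12 = 11647/756 ≠ 1/2 ⇒ order 1.

1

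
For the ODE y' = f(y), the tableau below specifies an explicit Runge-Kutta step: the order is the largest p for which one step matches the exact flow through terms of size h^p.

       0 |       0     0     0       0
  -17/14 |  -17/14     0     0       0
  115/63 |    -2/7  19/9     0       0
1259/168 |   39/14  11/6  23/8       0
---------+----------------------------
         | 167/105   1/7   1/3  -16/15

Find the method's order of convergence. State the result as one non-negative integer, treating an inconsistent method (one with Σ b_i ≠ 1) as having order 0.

b = (167/105, 1/7, 1/3, -16/15)
c = (0, -17/14, 115/63, 1259/168)
Ac = (0, 0, -323/126, 1523/504)
Σ b_i: 167/105·1 + 1/7·1 + 1/3·1 + (-16/15)·1 = 1 ✓
b·c: 1/7·(-17/14) + 1/3·115/63 + (-16/15)·1259/168 = -100001/13230 ≠ 1/2 ⇒ order 1.

1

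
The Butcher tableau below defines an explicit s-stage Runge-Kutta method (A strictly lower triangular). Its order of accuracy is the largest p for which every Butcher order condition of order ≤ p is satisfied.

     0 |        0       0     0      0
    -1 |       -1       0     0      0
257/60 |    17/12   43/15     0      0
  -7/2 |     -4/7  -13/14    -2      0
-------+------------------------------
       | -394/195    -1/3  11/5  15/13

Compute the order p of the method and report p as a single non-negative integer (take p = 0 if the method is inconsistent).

1

b = (-394/195, -1/3, 11/5, 15/13)
c = (0, -1, 257/60, -7/2)
Ac = (0, 0, -43/15, -802/105)
Σ b_i: (-394/195)·1 + (-1/3)·1 + 11/5·1 + 15/13·1 = 1 ✓
b·c: (-1/3)·(-1) + 11/5·257/60 + 15/13·(-7/2) = 22301/3900 ≠ 1/2 ⇒ order 1.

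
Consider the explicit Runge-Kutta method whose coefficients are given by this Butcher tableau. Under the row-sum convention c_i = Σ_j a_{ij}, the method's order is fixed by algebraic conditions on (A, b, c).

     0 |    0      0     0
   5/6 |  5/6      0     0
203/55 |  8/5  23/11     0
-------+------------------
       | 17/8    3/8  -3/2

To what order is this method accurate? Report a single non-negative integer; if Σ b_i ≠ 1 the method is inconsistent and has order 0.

b = (17/8, 3/8, -3/2)
c = (0, 5/6, 203/55)
Ac = (0, 0, 115/66)
Σ b_i: 17/8·1 + 3/8·1 + (-3/2)·1 = 1 ✓
b·c: 3/8·5/6 + (-3/2)·203/55 = -4597/880 ≠ 1/2 ⇒ order 1.

1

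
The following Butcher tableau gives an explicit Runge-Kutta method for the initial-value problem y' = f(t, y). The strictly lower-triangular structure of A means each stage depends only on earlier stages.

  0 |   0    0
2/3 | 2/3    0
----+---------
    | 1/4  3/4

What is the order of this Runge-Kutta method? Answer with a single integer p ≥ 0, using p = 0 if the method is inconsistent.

2

b = (1/4, 3/4)
c = (0, 2/3)
Σ b_i: 1/4·1 + 3/4·1 = 1 ✓
b·c: 3/4·2/3 = 1/2 ✓; 2 stages ⇒ order 2.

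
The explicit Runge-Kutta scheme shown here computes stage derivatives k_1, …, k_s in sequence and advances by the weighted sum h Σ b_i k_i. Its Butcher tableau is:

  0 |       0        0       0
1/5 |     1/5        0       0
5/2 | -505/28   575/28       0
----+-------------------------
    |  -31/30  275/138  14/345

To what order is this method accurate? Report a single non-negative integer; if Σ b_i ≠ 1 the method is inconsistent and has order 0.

b = (-31/30, 275/138, 14/345)
c = (0, 1/5, 5/2)
Ac = (0, 0, 115/28)
Σ b_i: (-31/30)·1 + 275/138·1 + 14/345·1 = 1 ✓
b·c: 275/138·1/5 + 14/345·5/2 = 1/2 ✓
b·c²: 275/138·1/25 + 14/345·25/4 = 1/3 ✓
b·Ac: 14/345·115/28 = 1/6 ✓; 3 stages ⇒ order 3.

3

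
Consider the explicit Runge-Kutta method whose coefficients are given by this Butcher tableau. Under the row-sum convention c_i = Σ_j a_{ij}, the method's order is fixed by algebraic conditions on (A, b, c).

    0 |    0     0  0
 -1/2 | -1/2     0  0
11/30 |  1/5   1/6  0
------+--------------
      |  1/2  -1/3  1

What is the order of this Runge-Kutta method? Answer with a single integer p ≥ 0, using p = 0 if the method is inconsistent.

0

b = (1/2, -1/3, 1)
c = (0, -1/2, 11/30)
Ac = (0, 0, -1/12)
Σ b_i: 1/2·1 + (-1/3)·1 + 1·1 = 7/6 ≠ 1 ⇒ order 0.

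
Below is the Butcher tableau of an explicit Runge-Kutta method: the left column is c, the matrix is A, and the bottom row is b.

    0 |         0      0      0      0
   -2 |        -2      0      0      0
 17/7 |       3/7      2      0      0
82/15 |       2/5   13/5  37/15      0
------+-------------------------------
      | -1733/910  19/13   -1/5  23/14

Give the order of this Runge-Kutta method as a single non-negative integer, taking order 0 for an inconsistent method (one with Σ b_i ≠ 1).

1

b = (-1733/910, 19/13, -1/5, 23/14)
c = (0, -2, 17/7, 82/15)
Ac = (0, 0, -4, 83/105)
Σ b_i: (-1733/910)·1 + 19/13·1 + (-1/5)·1 + 23/14·1 = 1 ✓
b·c: 19/13·(-2) + (-1/5)·17/7 + 23/14·82/15 = 7606/1365 ≠ 1/2 ⇒ order 1.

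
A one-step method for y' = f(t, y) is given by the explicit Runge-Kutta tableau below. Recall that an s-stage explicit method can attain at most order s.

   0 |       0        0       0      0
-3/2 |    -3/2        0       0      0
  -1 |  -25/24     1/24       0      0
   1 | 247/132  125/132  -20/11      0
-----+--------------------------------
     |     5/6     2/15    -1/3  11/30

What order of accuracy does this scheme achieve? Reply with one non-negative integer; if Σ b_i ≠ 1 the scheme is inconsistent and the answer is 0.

4

b = (5/6, 2/15, -1/3, 11/30)
c = (0, -3/2, -1, 1)
Ac = (0, 0, -1/16, 35/88)
Σ b_i: 5/6·1 + 2/15·1 + (-1/3)·1 + 11/30·1 = 1 ✓
b·c: 2/15·(-3/2) + (-1/3)·(-1) + 11/30·1 = 1/2 ✓
b·c²: 2/15·9/4 + (-1/3)·1 + 11/30·1 = 1/3 ✓
b·Ac: (-1/3)·(-1/16) + 11/30·35/88 = 1/6 ✓
b·c³: 2/15·(-27/8) + (-1/3)·(-1) + 11/30·1 = 1/4 ✓
b·(c∘Ac): (-1/3)·1/16 + 11/30·35/88 = 1/8 ✓
b·Ac²: (-1/3)·3/32 + 11/30·5/16 = 1/12 ✓
b·A²c: 11/30·5/44 = 1/24 ✓; 4 stages ⇒ order 4.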